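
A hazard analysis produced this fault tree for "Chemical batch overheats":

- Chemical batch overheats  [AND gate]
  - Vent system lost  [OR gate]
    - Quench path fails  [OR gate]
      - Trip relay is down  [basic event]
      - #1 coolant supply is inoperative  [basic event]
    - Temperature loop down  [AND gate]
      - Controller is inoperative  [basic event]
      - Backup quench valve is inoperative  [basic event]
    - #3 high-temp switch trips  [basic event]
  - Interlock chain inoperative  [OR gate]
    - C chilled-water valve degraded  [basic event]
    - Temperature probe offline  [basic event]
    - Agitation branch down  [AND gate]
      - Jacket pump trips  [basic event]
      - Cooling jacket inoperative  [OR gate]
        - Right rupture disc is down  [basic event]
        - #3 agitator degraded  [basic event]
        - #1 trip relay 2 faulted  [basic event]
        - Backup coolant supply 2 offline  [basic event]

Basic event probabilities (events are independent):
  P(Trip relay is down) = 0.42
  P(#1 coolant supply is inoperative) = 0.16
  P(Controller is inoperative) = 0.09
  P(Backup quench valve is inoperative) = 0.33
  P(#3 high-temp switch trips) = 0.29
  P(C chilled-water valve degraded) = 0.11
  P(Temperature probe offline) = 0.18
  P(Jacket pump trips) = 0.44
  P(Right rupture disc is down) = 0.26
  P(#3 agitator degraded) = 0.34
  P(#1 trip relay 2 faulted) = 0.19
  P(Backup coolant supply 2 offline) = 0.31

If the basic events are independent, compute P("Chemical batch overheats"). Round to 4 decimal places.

0.3346

P(Quench path fails) [OR] = 1 − (1−0.42) × (1−0.16) = 0.512800
P(Temperature loop down) [AND] = 0.09 × 0.33 = 0.029700
P(Vent system lost) [OR] = 1 − (1−0.512800) × (1−0.029700) × (1−0.29) = 0.664362
P(Cooling jacket inoperative) [OR] = 1 − (1−0.26) × (1−0.34) × (1−0.19) × (1−0.31) = 0.727033
P(Agitation branch down) [AND] = 0.44 × 0.727033 = 0.319895
P(Interlock chain inoperative) [OR] = 1 − (1−0.11) × (1−0.18) × (1−0.319895) = 0.503659
P(Chemical batch overheats) [AND] = 0.664362 × 0.503659 = 0.334612
Rounded to 4 decimal places: P(Chemical batch overheats) ≈ 0.3346.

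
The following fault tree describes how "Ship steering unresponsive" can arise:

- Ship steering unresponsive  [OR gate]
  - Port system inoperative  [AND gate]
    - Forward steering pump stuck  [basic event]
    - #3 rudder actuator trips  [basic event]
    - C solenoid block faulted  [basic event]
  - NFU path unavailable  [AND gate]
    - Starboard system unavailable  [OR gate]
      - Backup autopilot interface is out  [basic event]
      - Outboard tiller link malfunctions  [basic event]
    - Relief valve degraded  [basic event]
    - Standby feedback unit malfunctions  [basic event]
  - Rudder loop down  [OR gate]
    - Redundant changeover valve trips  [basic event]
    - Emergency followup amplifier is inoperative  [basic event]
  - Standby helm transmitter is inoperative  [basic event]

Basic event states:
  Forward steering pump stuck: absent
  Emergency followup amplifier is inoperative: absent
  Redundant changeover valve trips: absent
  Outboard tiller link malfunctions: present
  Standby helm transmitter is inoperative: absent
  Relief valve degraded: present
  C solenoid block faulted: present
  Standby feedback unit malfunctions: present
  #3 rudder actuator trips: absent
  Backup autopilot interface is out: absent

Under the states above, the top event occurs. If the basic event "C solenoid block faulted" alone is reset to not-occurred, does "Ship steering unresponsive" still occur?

Counterfactual: set "C solenoid block faulted" to not occurred.
Port system inoperative [AND]: Forward steering pump stuck=not, #3 rudder actuator trips=not, C solenoid block faulted=not → not all inputs occur → does not occur.
Starboard system unavailable [OR]: Backup autopilot interface is out=not, Outboard tiller link malfunctions=occurs → at least one input occurs → occurs.
NFU path unavailable [AND]: Starboard system unavailable=occurs, Relief valve degraded=occurs, Standby feedback unit malfunctions=occurs → all inputs occur → occurs.
Rudder loop down [OR]: Redundant changeover valve trips=not, Emergency followup amplifier is inoperative=not → no input occurs → does not occur.
Ship steering unresponsive [OR]: Port system inoperative=not, NFU path unavailable=occurs, Rudder loop down=not, Standby helm transmitter is inoperative=not → at least one input occurs → occurs.

Yes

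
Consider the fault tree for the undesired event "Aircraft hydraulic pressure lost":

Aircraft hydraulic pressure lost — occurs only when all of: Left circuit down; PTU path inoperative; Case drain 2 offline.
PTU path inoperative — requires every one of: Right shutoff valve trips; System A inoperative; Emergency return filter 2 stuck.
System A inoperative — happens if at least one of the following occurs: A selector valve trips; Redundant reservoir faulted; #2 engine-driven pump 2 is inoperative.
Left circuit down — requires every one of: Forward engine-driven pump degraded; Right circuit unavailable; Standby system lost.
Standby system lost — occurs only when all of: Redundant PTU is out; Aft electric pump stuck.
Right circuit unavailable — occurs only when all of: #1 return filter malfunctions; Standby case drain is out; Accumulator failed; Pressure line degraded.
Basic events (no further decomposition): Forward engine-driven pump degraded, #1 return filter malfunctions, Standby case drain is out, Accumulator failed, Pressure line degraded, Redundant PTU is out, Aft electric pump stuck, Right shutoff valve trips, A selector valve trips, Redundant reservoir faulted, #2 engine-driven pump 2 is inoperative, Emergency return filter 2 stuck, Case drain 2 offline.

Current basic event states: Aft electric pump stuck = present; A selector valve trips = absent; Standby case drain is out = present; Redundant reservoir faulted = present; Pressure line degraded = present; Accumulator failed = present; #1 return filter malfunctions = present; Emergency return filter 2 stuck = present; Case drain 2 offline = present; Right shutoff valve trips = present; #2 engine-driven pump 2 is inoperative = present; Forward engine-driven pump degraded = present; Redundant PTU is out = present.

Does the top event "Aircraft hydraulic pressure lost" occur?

Right circuit unavailable [AND]: #1 return filter malfunctions=occurs, Standby case drain is out=occurs, Accumulator failed=occurs, Pressure line degraded=occurs → all inputs occur → occurs.
Standby system lost [AND]: Redundant PTU is out=occurs, Aft electric pump stuck=occurs → all inputs occur → occurs.
Left circuit down [AND]: Forward engine-driven pump degraded=occurs, Right circuit unavailable=occurs, Standby system lost=occurs → all inputs occur → occurs.
System A inoperative [OR]: A selector valve trips=not, Redundant reservoir faulted=occurs, #2 engine-driven pump 2 is inoperative=occurs → at least one input occurs → occurs.
PTU path inoperative [AND]: Right shutoff valve trips=occurs, System A inoperative=occurs, Emergency return filter 2 stuck=occurs → all inputs occur → occurs.
Aircraft hydraulic pressure lost [AND]: Left circuit down=occurs, PTU path inoperative=occurs, Case drain 2 offline=occurs → all inputs occur → occurs.

Yes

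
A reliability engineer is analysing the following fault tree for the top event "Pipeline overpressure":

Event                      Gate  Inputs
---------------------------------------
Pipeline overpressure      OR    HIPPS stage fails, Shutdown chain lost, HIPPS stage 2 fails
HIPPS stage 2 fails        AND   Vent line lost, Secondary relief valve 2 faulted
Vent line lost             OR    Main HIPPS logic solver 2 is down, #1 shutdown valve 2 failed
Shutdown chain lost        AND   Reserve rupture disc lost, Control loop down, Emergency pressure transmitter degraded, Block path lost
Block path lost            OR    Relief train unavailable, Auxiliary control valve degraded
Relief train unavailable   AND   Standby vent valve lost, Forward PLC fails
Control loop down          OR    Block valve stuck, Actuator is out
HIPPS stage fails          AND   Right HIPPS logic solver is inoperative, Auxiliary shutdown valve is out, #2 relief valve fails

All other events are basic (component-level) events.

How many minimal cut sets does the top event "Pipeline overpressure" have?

HIPPS stage fails [AND]: one cut set from each child combined → 1 × 1 × 1 = 1 cut set(s).
Control loop down [OR]: union of children's cut sets → 2 cut set(s).
Relief train unavailable [AND]: one cut set from each child combined → 1 × 1 = 1 cut set(s).
Block path lost [OR]: union of children's cut sets → 2 cut set(s).
Shutdown chain lost [AND]: one cut set from each child combined → 1 × 2 × 1 × 2 = 4 cut set(s).
Vent line lost [OR]: union of children's cut sets → 2 cut set(s).
HIPPS stage 2 fails [AND]: one cut set from each child combined → 2 × 1 = 2 cut set(s).
Pipeline overpressure [OR]: union of children's cut sets → 7 cut set(s).
Minimal cut sets: {#2 relief valve fails, Auxiliary shutdown valve is out, Right HIPPS logic solver is inoperative}; {Block valve stuck, Emergency pressure transmitter degraded, Forward PLC fails, Reserve rupture disc lost, Standby vent valve lost}; {Auxiliary control valve degraded, Block valve stuck, Emergency pressure transmitter degraded, Reserve rupture disc lost}; {Actuator is out, Emergency pressure transmitter degraded, Forward PLC fails, Reserve rupture disc lost, Standby vent valve lost}; {Actuator is out, Auxiliary control valve degraded, Emergency pressure transmitter degraded, Reserve rupture disc lost}; {Main HIPPS logic solver 2 is down, Secondary relief valve 2 faulted}; {#1 shutdown valve 2 failed, Secondary relief valve 2 faulted}.

7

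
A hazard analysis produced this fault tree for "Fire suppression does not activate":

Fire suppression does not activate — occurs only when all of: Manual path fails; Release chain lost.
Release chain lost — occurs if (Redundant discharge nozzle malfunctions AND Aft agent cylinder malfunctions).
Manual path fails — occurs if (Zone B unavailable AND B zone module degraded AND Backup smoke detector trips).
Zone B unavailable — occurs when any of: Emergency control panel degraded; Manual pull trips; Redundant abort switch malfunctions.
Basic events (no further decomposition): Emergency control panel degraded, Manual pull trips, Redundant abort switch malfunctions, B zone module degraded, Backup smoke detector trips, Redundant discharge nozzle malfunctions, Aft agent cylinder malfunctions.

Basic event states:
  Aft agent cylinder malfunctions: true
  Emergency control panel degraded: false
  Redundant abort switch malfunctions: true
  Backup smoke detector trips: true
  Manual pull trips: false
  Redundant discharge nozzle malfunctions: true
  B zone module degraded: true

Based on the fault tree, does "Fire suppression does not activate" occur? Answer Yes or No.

Yes

Zone B unavailable [OR]: Emergency control panel degraded=not, Manual pull trips=not, Redundant abort switch malfunctions=occurs → at least one input occurs → occurs.
Manual path fails [AND]: Zone B unavailable=occurs, B zone module degraded=occurs, Backup smoke detector trips=occurs → all inputs occur → occurs.
Release chain lost [AND]: Redundant discharge nozzle malfunctions=occurs, Aft agent cylinder malfunctions=occurs → all inputs occur → occurs.
Fire suppression does not activate [AND]: Manual path fails=occurs, Release chain lost=occurs → all inputs occur → occurs.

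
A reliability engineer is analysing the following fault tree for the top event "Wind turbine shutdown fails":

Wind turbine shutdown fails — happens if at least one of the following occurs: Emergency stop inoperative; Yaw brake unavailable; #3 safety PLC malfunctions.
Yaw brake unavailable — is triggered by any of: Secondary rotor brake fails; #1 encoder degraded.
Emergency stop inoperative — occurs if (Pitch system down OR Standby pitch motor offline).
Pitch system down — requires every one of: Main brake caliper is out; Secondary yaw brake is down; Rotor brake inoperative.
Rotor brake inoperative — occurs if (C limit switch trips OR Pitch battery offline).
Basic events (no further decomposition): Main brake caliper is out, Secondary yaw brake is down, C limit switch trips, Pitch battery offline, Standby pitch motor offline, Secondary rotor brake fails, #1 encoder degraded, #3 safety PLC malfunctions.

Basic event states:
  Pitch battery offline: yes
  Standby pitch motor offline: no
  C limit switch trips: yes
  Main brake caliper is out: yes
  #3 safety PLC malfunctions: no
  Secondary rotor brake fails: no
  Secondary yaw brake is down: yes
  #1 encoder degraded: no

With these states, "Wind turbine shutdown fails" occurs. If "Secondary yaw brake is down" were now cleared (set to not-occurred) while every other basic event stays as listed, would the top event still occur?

No

Counterfactual: set "Secondary yaw brake is down" to not occurred.
Rotor brake inoperative [OR]: C limit switch trips=occurs, Pitch battery offline=occurs → at least one input occurs → occurs.
Pitch system down [AND]: Main brake caliper is out=occurs, Secondary yaw brake is down=not, Rotor brake inoperative=occurs → not all inputs occur → does not occur.
Emergency stop inoperative [OR]: Pitch system down=not, Standby pitch motor offline=not → no input occurs → does not occur.
Yaw brake unavailable [OR]: Secondary rotor brake fails=not, #1 encoder degraded=not → no input occurs → does not occur.
Wind turbine shutdown fails [OR]: Emergency stop inoperative=not, Yaw brake unavailable=not, #3 safety PLC malfunctions=not → no input occurs → does not occur.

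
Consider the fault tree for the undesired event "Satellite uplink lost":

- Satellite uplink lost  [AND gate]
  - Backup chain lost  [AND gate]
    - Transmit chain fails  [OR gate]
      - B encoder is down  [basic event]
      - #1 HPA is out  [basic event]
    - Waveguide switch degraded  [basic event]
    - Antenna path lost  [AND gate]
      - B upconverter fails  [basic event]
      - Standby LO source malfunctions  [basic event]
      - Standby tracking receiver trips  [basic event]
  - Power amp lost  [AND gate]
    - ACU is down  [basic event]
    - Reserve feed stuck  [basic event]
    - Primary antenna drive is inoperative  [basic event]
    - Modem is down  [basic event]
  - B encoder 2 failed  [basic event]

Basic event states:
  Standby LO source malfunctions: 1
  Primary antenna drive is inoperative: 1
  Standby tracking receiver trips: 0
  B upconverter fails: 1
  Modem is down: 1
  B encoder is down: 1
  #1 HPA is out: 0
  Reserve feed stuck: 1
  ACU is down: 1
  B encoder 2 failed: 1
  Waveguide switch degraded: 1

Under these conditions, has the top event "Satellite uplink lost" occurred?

No

Transmit chain fails [OR]: B encoder is down=occurs, #1 HPA is out=not → at least one input occurs → occurs.
Antenna path lost [AND]: B upconverter fails=occurs, Standby LO source malfunctions=occurs, Standby tracking receiver trips=not → not all inputs occur → does not occur.
Backup chain lost [AND]: Transmit chain fails=occurs, Waveguide switch degraded=occurs, Antenna path lost=not → not all inputs occur → does not occur.
Power amp lost [AND]: ACU is down=occurs, Reserve feed stuck=occurs, Primary antenna drive is inoperative=occurs, Modem is down=occurs → all inputs occur → occurs.
Satellite uplink lost [AND]: Backup chain lost=not, Power amp lost=occurs, B encoder 2 failed=occurs → not all inputs occur → does not occur.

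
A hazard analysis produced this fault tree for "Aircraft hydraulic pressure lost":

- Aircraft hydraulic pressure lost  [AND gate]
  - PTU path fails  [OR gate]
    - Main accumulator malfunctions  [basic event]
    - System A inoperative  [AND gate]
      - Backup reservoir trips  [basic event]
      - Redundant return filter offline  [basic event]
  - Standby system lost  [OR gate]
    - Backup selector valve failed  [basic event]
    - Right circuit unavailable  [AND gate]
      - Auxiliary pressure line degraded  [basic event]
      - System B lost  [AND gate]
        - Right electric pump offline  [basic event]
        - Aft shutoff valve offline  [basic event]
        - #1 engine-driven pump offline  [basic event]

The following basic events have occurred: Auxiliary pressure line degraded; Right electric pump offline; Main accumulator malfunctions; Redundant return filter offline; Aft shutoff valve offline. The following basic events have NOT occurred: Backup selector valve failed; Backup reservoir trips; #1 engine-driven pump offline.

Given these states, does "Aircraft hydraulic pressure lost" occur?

No

System A inoperative [AND]: Backup reservoir trips=not, Redundant return filter offline=occurs → not all inputs occur → does not occur.
PTU path fails [OR]: Main accumulator malfunctions=occurs, System A inoperative=not → at least one input occurs → occurs.
System B lost [AND]: Right electric pump offline=occurs, Aft shutoff valve offline=occurs, #1 engine-driven pump offline=not → not all inputs occur → does not occur.
Right circuit unavailable [AND]: Auxiliary pressure line degraded=occurs, System B lost=not → not all inputs occur → does not occur.
Standby system lost [OR]: Backup selector valve failed=not, Right circuit unavailable=not → no input occurs → does not occur.
Aircraft hydraulic pressure lost [AND]: PTU path fails=occurs, Standby system lost=not → not all inputs occur → does not occur.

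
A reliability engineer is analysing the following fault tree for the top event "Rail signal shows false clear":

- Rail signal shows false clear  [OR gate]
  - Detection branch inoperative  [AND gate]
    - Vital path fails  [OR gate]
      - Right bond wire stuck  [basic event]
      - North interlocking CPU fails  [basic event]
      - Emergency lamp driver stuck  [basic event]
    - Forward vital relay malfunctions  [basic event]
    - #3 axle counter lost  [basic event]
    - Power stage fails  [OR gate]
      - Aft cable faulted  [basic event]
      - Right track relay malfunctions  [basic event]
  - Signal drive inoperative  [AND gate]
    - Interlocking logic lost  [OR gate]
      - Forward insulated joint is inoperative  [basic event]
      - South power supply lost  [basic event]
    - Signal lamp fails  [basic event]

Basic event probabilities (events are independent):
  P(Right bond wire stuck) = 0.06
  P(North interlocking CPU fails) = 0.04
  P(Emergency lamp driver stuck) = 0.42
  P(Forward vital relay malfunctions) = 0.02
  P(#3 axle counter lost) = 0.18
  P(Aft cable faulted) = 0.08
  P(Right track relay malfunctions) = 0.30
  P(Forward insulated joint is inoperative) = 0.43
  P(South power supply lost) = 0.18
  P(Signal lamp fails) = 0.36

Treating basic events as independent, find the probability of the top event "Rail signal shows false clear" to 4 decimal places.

0.1922

P(Vital path fails) [OR] = 1 − (1−0.06) × (1−0.04) × (1−0.42) = 0.476608
P(Power stage fails) [OR] = 1 − (1−0.08) × (1−0.30) = 0.356000
P(Detection branch inoperative) [AND] = 0.476608 × 0.02 × 0.18 × 0.356000 = 0.000611
P(Interlocking logic lost) [OR] = 1 − (1−0.43) × (1−0.18) = 0.532600
P(Signal drive inoperative) [AND] = 0.532600 × 0.36 = 0.191736
P(Rail signal shows false clear) [OR] = 1 − (1−0.000611) × (1−0.191736) = 0.192230
Rounded to 4 decimal places: P(Rail signal shows false clear) ≈ 0.1922.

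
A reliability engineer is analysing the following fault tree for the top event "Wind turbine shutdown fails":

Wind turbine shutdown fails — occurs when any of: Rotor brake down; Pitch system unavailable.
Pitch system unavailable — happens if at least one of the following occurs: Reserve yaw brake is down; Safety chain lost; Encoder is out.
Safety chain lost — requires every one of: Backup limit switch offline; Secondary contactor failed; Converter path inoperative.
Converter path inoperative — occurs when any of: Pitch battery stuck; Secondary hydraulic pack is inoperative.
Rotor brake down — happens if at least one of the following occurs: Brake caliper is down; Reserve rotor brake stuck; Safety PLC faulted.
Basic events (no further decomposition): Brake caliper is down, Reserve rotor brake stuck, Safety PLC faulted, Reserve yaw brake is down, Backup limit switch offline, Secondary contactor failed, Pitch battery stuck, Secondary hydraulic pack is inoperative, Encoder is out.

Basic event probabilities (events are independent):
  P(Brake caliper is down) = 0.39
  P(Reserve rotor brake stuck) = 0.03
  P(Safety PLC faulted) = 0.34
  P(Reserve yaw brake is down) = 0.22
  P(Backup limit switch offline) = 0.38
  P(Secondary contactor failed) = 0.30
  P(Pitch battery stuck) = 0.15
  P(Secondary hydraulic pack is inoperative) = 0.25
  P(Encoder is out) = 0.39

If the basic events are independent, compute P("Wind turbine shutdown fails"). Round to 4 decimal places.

0.8219

P(Rotor brake down) [OR] = 1 − (1−0.39) × (1−0.03) × (1−0.34) = 0.609478
P(Converter path inoperative) [OR] = 1 − (1−0.15) × (1−0.25) = 0.362500
P(Safety chain lost) [AND] = 0.38 × 0.30 × 0.362500 = 0.041325
P(Pitch system unavailable) [OR] = 1 − (1−0.22) × (1−0.041325) × (1−0.39) = 0.543862
P(Wind turbine shutdown fails) [OR] = 1 − (1−0.609478) × (1−0.543862) = 0.821868
Rounded to 4 decimal places: P(Wind turbine shutdown fails) ≈ 0.8219.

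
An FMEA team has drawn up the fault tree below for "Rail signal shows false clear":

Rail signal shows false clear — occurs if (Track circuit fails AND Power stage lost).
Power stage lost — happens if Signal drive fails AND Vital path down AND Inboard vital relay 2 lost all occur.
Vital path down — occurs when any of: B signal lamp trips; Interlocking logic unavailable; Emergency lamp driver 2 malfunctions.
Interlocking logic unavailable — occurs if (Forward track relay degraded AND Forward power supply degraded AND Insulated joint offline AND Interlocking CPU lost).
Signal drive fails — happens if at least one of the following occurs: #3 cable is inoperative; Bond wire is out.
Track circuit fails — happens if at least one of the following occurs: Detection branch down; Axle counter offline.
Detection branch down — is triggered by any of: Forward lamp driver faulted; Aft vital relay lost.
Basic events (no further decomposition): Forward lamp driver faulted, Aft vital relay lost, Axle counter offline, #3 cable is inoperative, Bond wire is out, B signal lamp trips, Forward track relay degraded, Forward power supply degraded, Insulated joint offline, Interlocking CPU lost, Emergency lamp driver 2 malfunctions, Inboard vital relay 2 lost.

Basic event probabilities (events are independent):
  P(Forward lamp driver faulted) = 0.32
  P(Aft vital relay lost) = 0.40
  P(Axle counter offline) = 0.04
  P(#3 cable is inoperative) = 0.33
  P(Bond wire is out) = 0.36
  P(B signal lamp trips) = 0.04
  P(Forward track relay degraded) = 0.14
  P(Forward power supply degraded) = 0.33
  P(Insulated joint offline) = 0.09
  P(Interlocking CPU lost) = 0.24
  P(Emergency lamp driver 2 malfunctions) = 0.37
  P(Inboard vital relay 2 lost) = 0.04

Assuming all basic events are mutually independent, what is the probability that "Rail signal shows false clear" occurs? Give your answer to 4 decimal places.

P(Detection branch down) [OR] = 1 − (1−0.32) × (1−0.40) = 0.592000
P(Track circuit fails) [OR] = 1 − (1−0.592000) × (1−0.04) = 0.608320
P(Signal drive fails) [OR] = 1 − (1−0.33) × (1−0.36) = 0.571200
P(Interlocking logic unavailable) [AND] = 0.14 × 0.33 × 0.09 × 0.24 = 0.000998
P(Vital path down) [OR] = 1 − (1−0.04) × (1−0.000998) × (1−0.37) = 0.395804
P(Power stage lost) [AND] = 0.571200 × 0.395804 × 0.04 = 0.009043
P(Rail signal shows false clear) [AND] = 0.608320 × 0.009043 = 0.005501
Rounded to 4 decimal places: P(Rail signal shows false clear) ≈ 0.0055.

0.0055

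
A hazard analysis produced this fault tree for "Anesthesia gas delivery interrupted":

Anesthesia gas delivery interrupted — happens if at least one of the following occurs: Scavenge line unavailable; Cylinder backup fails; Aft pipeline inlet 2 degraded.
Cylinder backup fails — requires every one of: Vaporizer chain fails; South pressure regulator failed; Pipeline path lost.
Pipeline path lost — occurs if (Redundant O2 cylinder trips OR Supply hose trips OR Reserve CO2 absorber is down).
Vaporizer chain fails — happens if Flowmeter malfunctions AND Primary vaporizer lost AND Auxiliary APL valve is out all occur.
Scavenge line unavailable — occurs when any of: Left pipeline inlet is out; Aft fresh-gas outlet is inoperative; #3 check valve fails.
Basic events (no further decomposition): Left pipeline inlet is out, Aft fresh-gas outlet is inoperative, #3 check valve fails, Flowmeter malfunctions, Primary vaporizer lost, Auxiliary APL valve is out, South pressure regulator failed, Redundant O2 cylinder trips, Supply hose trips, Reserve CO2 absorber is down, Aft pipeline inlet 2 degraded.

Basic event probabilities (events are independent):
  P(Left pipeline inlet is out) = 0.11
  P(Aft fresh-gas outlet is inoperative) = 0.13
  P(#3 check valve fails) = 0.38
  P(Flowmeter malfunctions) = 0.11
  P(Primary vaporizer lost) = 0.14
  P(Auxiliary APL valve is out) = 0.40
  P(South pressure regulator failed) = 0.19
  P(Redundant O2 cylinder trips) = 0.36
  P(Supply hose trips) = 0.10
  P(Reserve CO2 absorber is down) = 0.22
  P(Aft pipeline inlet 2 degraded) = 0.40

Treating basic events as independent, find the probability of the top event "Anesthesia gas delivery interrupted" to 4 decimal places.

0.7121

P(Scavenge line unavailable) [OR] = 1 − (1−0.11) × (1−0.13) × (1−0.38) = 0.519934
P(Vaporizer chain fails) [AND] = 0.11 × 0.14 × 0.40 = 0.006160
P(Pipeline path lost) [OR] = 1 − (1−0.36) × (1−0.10) × (1−0.22) = 0.550720
P(Cylinder backup fails) [AND] = 0.006160 × 0.19 × 0.550720 = 0.000645
P(Anesthesia gas delivery interrupted) [OR] = 1 − (1−0.519934) × (1−0.000645) × (1−0.40) = 0.712146
Rounded to 4 decimal places: P(Anesthesia gas delivery interrupted) ≈ 0.7121.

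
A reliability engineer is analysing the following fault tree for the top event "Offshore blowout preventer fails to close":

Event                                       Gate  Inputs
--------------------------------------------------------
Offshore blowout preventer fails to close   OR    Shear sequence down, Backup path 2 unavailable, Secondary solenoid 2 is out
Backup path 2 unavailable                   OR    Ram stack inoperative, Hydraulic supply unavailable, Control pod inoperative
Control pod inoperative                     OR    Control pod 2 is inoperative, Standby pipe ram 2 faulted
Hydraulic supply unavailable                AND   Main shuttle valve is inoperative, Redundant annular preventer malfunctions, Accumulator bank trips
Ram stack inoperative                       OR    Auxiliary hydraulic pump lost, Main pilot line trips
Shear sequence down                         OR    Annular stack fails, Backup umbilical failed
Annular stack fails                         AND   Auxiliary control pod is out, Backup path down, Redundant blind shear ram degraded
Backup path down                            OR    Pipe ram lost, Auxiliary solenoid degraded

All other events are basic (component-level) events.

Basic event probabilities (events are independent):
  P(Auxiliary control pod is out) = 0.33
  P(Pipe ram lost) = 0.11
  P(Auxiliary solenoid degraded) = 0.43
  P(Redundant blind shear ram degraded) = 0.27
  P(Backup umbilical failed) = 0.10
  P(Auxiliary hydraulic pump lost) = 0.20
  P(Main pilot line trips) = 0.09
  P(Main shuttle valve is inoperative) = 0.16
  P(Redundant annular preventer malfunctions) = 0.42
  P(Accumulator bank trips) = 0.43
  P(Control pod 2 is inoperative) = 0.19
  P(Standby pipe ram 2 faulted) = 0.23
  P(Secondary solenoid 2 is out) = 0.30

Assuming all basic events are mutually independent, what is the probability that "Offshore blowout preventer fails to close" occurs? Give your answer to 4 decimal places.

0.7344

P(Backup path down) [OR] = 1 − (1−0.11) × (1−0.43) = 0.492700
P(Annular stack fails) [AND] = 0.33 × 0.492700 × 0.27 = 0.043900
P(Shear sequence down) [OR] = 1 − (1−0.043900) × (1−0.10) = 0.139510
P(Ram stack inoperative) [OR] = 1 − (1−0.20) × (1−0.09) = 0.272000
P(Hydraulic supply unavailable) [AND] = 0.16 × 0.42 × 0.43 = 0.028896
P(Control pod inoperative) [OR] = 1 − (1−0.19) × (1−0.23) = 0.376300
P(Backup path 2 unavailable) [OR] = 1 − (1−0.272000) × (1−0.028896) × (1−0.376300) = 0.559067
P(Offshore blowout preventer fails to close) [OR] = 1 − (1−0.139510) × (1−0.559067) × (1−0.30) = 0.734407
Rounded to 4 decimal places: P(Offshore blowout preventer fails to close) ≈ 0.7344.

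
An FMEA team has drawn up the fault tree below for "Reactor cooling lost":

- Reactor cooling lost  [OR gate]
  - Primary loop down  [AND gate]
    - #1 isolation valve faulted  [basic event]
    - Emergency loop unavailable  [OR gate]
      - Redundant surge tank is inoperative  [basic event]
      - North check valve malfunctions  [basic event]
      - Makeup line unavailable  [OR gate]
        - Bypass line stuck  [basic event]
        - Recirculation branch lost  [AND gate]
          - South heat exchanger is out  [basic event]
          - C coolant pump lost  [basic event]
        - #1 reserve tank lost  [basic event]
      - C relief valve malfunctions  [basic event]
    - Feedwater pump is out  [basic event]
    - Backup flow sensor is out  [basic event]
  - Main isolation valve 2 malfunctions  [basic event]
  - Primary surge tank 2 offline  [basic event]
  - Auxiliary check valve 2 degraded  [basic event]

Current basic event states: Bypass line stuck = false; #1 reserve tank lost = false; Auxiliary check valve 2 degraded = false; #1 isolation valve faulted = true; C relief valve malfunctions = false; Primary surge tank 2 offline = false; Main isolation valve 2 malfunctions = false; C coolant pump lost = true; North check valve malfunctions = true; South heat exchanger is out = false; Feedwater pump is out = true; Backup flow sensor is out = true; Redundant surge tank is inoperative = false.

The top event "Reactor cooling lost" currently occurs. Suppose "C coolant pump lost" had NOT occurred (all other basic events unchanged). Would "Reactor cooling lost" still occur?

Yes

Counterfactual: set "C coolant pump lost" to not occurred.
Recirculation branch lost [AND]: South heat exchanger is out=not, C coolant pump lost=not → not all inputs occur → does not occur.
Makeup line unavailable [OR]: Bypass line stuck=not, Recirculation branch lost=not, #1 reserve tank lost=not → no input occurs → does not occur.
Emergency loop unavailable [OR]: Redundant surge tank is inoperative=not, North check valve malfunctions=occurs, Makeup line unavailable=not, C relief valve malfunctions=not → at least one input occurs → occurs.
Primary loop down [AND]: #1 isolation valve faulted=occurs, Emergency loop unavailable=occurs, Feedwater pump is out=occurs, Backup flow sensor is out=occurs → all inputs occur → occurs.
Reactor cooling lost [OR]: Primary loop down=occurs, Main isolation valve 2 malfunctions=not, Primary surge tank 2 offline=not, Auxiliary check valve 2 degraded=not → at least one input occurs → occurs.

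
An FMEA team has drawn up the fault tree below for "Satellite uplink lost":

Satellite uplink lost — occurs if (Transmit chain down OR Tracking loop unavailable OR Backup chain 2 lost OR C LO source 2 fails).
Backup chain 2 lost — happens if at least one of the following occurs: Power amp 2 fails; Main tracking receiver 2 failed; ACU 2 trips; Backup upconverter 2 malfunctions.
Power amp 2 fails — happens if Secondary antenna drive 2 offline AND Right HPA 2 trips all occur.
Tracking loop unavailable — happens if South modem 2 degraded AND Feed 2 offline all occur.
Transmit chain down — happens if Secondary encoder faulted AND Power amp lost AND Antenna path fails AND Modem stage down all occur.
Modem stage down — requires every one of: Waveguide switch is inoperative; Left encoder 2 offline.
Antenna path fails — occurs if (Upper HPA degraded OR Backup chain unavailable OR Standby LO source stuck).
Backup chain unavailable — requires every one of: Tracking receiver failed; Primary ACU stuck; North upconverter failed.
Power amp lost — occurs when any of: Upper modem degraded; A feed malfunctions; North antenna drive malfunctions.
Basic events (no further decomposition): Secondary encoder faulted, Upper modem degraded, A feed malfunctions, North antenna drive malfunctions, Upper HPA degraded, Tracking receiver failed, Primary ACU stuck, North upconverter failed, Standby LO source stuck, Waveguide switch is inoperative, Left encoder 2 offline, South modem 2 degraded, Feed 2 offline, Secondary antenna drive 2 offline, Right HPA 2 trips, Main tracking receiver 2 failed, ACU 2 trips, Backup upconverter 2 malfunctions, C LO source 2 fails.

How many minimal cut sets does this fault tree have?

15

Power amp lost [OR]: union of children's cut sets → 3 cut set(s).
Backup chain unavailable [AND]: one cut set from each child combined → 1 × 1 × 1 = 1 cut set(s).
Antenna path fails [OR]: union of children's cut sets → 3 cut set(s).
Modem stage down [AND]: one cut set from each child combined → 1 × 1 = 1 cut set(s).
Transmit chain down [AND]: one cut set from each child combined → 1 × 3 × 3 × 1 = 9 cut set(s).
Tracking loop unavailable [AND]: one cut set from each child combined → 1 × 1 = 1 cut set(s).
Power amp 2 fails [AND]: one cut set from each child combined → 1 × 1 = 1 cut set(s).
Backup chain 2 lost [OR]: union of children's cut sets → 4 cut set(s).
Satellite uplink lost [OR]: union of children's cut sets → 15 cut set(s).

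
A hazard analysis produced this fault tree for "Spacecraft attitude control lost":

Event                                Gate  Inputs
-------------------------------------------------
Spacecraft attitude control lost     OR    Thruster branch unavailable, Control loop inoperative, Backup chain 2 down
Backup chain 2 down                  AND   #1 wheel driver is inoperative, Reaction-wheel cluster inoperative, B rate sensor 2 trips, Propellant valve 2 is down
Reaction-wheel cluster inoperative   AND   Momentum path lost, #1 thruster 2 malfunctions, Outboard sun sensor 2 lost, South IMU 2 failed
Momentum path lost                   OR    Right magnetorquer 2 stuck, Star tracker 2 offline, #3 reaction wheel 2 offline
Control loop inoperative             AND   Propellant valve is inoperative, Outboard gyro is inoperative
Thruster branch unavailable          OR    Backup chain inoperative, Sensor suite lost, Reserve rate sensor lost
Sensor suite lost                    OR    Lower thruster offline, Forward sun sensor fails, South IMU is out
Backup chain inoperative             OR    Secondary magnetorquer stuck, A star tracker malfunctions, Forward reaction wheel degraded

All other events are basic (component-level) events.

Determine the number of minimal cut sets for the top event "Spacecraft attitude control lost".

Backup chain inoperative [OR]: union of children's cut sets → 3 cut set(s).
Sensor suite lost [OR]: union of children's cut sets → 3 cut set(s).
Thruster branch unavailable [OR]: union of children's cut sets → 7 cut set(s).
Control loop inoperative [AND]: one cut set from each child combined → 1 × 1 = 1 cut set(s).
Momentum path lost [OR]: union of children's cut sets → 3 cut set(s).
Reaction-wheel cluster inoperative [AND]: one cut set from each child combined → 3 × 1 × 1 × 1 = 3 cut set(s).
Backup chain 2 down [AND]: one cut set from each child combined → 1 × 3 × 1 × 1 = 3 cut set(s).
Spacecraft attitude control lost [OR]: union of children's cut sets → 11 cut set(s).

11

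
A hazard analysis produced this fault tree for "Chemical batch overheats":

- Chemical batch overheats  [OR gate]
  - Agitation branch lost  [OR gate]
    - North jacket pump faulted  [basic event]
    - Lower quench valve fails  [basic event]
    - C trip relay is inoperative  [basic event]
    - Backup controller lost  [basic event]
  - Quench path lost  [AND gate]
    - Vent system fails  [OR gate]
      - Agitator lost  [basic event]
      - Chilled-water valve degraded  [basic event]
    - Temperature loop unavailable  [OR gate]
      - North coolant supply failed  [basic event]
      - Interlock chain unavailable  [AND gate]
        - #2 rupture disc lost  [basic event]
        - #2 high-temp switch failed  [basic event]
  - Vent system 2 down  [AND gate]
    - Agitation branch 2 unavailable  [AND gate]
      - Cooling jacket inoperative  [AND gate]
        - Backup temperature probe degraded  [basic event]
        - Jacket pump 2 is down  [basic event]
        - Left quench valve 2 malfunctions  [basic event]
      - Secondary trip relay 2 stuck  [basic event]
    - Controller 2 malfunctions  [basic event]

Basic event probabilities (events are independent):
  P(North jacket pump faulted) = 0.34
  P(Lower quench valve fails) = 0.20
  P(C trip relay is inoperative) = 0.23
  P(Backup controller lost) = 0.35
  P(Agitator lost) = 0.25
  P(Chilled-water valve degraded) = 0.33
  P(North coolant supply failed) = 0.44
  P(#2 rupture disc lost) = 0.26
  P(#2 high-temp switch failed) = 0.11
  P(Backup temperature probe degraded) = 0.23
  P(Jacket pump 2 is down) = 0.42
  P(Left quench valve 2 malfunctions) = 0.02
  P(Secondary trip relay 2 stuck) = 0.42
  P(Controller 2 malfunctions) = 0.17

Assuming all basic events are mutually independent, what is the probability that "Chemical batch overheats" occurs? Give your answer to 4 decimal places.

0.7957

P(Agitation branch lost) [OR] = 1 − (1−0.34) × (1−0.20) × (1−0.23) × (1−0.35) = 0.735736
P(Vent system fails) [OR] = 1 − (1−0.25) × (1−0.33) = 0.497500
P(Interlock chain unavailable) [AND] = 0.26 × 0.11 = 0.028600
P(Temperature loop unavailable) [OR] = 1 − (1−0.44) × (1−0.028600) = 0.456016
P(Quench path lost) [AND] = 0.497500 × 0.456016 = 0.226868
P(Cooling jacket inoperative) [AND] = 0.23 × 0.42 × 0.02 = 0.001932
P(Agitation branch 2 unavailable) [AND] = 0.001932 × 0.42 = 0.000811
P(Vent system 2 down) [AND] = 0.000811 × 0.17 = 0.000138
P(Chemical batch overheats) [OR] = 1 − (1−0.735736) × (1−0.226868) × (1−0.000138) = 0.795717
Rounded to 4 decimal places: P(Chemical batch overheats) ≈ 0.7957.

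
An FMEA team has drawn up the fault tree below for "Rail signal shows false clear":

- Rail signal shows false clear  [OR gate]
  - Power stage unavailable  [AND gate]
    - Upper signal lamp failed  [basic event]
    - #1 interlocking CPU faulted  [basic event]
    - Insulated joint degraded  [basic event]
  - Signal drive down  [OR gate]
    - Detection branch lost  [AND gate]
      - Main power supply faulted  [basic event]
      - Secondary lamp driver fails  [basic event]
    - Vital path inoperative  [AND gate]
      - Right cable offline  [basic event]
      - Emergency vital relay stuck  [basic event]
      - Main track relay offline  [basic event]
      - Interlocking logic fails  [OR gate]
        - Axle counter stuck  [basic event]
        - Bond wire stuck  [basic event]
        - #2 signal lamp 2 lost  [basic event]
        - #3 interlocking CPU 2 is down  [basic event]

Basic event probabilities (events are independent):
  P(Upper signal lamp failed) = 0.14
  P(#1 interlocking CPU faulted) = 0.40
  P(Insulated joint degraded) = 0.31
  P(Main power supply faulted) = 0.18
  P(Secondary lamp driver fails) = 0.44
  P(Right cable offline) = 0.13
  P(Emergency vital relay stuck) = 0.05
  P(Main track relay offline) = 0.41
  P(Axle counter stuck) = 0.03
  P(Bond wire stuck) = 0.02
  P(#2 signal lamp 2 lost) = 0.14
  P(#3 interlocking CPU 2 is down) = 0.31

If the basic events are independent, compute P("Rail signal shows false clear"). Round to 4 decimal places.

0.0962

P(Power stage unavailable) [AND] = 0.14 × 0.40 × 0.31 = 0.017360
P(Detection branch lost) [AND] = 0.18 × 0.44 = 0.079200
P(Interlocking logic fails) [OR] = 1 − (1−0.03) × (1−0.02) × (1−0.14) × (1−0.31) = 0.435914
P(Vital path inoperative) [AND] = 0.13 × 0.05 × 0.41 × 0.435914 = 0.001162
P(Signal drive down) [OR] = 1 − (1−0.079200) × (1−0.001162) = 0.080270
P(Rail signal shows false clear) [OR] = 1 − (1−0.017360) × (1−0.080270) = 0.096237
Rounded to 4 decimal places: P(Rail signal shows false clear) ≈ 0.0962.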